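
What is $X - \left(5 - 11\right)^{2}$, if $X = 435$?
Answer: $399$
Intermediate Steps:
$X - \left(5 - 11\right)^{2} = 435 - \left(5 - 11\right)^{2} = 435 - \left(-6\right)^{2} = 435 - 36 = 399$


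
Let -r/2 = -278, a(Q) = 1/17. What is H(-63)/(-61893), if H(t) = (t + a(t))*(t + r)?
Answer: 31030/61893 ≈ 0.50135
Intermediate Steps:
a(Q) = 1/17
r = 556 (r = -2*(-278) = 556)
H(t) = (556 + t)*(1/17 + t) (H(t) = (t + 1/17)*(t + 556) = (1/17 + t)*(556 + t) = (556 + t)*(1/17 + t))
H(-63)/(-61893) = (556/17 + (-63)² + (9453/17)*(-63))/(-61893) = (556/17 + 3969 - 595539/17)*(-1/61893) = -31030*(-1/61893) = 31030/61893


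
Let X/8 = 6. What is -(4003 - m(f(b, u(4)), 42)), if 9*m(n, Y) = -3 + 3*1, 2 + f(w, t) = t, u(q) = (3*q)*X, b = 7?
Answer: -4003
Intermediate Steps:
X = 48 (X = 8*6 = 48)
u(q) = 144*q (u(q) = (3*q)*48 = 144*q)
f(w, t) = -2 + t
m(n, Y) = 0 (m(n, Y) = (-3 + 3*1)/9 = (-3 + 3)/9 = (⅑)*0 = 0)
-(4003 - m(f(b, u(4)), 42)) = -(4003 - 1*0) = -(4003 + 0) = -1*4003 = -4003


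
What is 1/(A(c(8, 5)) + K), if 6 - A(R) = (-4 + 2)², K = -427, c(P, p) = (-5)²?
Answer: -1/425 ≈ -0.0023529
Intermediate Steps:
c(P, p) = 25
A(R) = 2 (A(R) = 6 - (-4 + 2)² = 6 - 1*(-2)² = 6 - 1*4 = 6 - 4 = 2)
1/(A(c(8, 5)) + K) = 1/(2 - 427) = 1/(-425) = -1/425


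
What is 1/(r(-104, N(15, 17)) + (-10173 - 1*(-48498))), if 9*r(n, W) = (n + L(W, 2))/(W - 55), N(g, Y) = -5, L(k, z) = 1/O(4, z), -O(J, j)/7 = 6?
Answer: 22680/869215369 ≈ 2.6092e-5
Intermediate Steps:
O(J, j) = -42 (O(J, j) = -7*6 = -42)
L(k, z) = -1/42 (L(k, z) = 1/(-42) = -1/42)
r(n, W) = (-1/42 + n)/(9*(-55 + W)) (r(n, W) = ((n - 1/42)/(W - 55))/9 = ((-1/42 + n)/(-55 + W))/9 = (-1/42 + n)/(9*(-55 + W)))
1/(r(-104, N(15, 17)) + (-10173 - 1*(-48498))) = 1/((-1 + 42*(-104))/(378*(-55 - 5)) + (-10173 - 1*(-48498))) = 1/((1/378)*(-1 - 4368)/(-60) + (-10173 + 48498)) = 1/((1/378)*(-1/60)*(-4369) + 38325) = 1/(4369/22680 + 38325) = 1/(869215369/22680) = 22680/869215369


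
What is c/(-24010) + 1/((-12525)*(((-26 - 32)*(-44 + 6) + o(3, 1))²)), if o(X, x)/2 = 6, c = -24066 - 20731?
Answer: 275528277679679/147675825326400 ≈ 1.8658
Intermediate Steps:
c = -44797
o(X, x) = 12 (o(X, x) = 2*6 = 12)
c/(-24010) + 1/((-12525)*(((-26 - 32)*(-44 + 6) + o(3, 1))²)) = -44797/(-24010) + 1/((-12525)*(((-26 - 32)*(-44 + 6) + 12)²)) = -44797*(-1/24010) - 1/(12525*(-58*(-38) + 12)²) = 44797/24010 - 1/(12525*(2204 + 12)²) = 44797/24010 - 1/(12525*(2216²)) = 44797/24010 - 1/12525/4910656 = 44797/24010 - 1/12525*1/4910656 = 44797/24010 - 1/61505966400 = 275528277679679/147675825326400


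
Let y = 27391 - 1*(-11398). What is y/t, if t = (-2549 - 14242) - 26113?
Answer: -38789/42904 ≈ -0.90409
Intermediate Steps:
y = 38789 (y = 27391 + 11398 = 38789)
t = -42904 (t = -16791 - 26113 = -42904)
y/t = 38789/(-42904) = 38789*(-1/42904) = -38789/42904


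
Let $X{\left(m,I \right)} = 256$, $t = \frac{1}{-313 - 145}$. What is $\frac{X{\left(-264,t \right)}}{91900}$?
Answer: $\frac{64}{22975} \approx 0.0027856$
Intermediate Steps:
$t = - \frac{1}{458}$ ($t = \frac{1}{-458} = - \frac{1}{458} \approx -0.0021834$)
$\frac{X{\left(-264,t \right)}}{91900} = \frac{256}{91900} = 256 \cdot \frac{1}{91900} = \frac{64}{22975}$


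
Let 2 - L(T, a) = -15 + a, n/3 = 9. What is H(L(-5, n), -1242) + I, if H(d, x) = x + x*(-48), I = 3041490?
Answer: 3099864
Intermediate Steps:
n = 27 (n = 3*9 = 27)
L(T, a) = 17 - a (L(T, a) = 2 - (-15 + a) = 2 + (15 - a) = 17 - a)
H(d, x) = -47*x (H(d, x) = x - 48*x = -47*x)
H(L(-5, n), -1242) + I = -47*(-1242) + 3041490 = 58374 + 3041490 = 3099864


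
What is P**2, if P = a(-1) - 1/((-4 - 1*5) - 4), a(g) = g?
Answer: 144/169 ≈ 0.85207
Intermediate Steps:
P = -12/13 (P = -1 - 1/((-4 - 1*5) - 4) = -1 - 1/((-4 - 5) - 4) = -1 - 1/(-9 - 4) = -1 - 1/(-13) = -1 - 1*(-1/13) = -1 + 1/13 = -12/13 ≈ -0.92308)
P**2 = (-12/13)**2 = 144/169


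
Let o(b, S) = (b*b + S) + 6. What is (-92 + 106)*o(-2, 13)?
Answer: 322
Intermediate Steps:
o(b, S) = 6 + S + b**2 (o(b, S) = (b**2 + S) + 6 = (S + b**2) + 6 = 6 + S + b**2)
(-92 + 106)*o(-2, 13) = (-92 + 106)*(6 + 13 + (-2)**2) = 14*(6 + 13 + 4) = 14*23 = 322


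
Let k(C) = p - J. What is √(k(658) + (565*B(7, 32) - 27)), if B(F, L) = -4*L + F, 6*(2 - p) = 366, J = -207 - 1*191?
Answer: I*√68053 ≈ 260.87*I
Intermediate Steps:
J = -398 (J = -207 - 191 = -398)
p = -59 (p = 2 - ⅙*366 = 2 - 61 = -59)
B(F, L) = F - 4*L
k(C) = 339 (k(C) = -59 - 1*(-398) = -59 + 398 = 339)
√(k(658) + (565*B(7, 32) - 27)) = √(339 + (565*(7 - 4*32) - 27)) = √(339 + (565*(7 - 128) - 27)) = √(339 + (565*(-121) - 27)) = √(339 + (-68365 - 27)) = √(339 - 68392) = √(-68053) = I*√68053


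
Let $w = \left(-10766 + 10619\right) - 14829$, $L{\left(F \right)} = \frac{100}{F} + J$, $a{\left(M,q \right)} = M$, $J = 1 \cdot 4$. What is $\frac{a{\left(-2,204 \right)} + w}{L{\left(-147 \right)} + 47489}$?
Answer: $- \frac{2201766}{6981371} \approx -0.31538$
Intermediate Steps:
$J = 4$
$L{\left(F \right)} = 4 + \frac{100}{F}$ ($L{\left(F \right)} = \frac{100}{F} + 4 = 4 + \frac{100}{F}$)
$w = -14976$ ($w = -147 - 14829 = -14976$)
$\frac{a{\left(-2,204 \right)} + w}{L{\left(-147 \right)} + 47489} = \frac{-2 - 14976}{\left(4 + \frac{100}{-147}\right) + 47489} = - \frac{14978}{\left(4 + 100 \left(- \frac{1}{147}\right)\right) + 47489} = - \frac{14978}{\left(4 - \frac{100}{147}\right) + 47489} = - \frac{14978}{\frac{488}{147} + 47489} = - \frac{14978}{\frac{6981371}{147}} = \left(-14978\right) \frac{147}{6981371} = - \frac{2201766}{6981371}$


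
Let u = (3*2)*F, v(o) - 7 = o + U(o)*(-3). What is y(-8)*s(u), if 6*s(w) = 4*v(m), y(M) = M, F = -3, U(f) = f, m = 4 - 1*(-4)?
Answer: 48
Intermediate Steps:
m = 8 (m = 4 + 4 = 8)
v(o) = 7 - 2*o (v(o) = 7 + (o + o*(-3)) = 7 + (o - 3*o) = 7 - 2*o)
u = -18 (u = (3*2)*(-3) = 6*(-3) = -18)
s(w) = -6 (s(w) = (4*(7 - 2*8))/6 = (4*(7 - 16))/6 = (4*(-9))/6 = (⅙)*(-36) = -6)
y(-8)*s(u) = -8*(-6) = 48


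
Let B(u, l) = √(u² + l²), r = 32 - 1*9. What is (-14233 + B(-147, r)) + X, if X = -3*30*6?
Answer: -14773 + √22138 ≈ -14624.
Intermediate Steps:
r = 23 (r = 32 - 9 = 23)
X = -540 (X = -90*6 = -540)
B(u, l) = √(l² + u²)
(-14233 + B(-147, r)) + X = (-14233 + √(23² + (-147)²)) - 540 = (-14233 + √(529 + 21609)) - 540 = (-14233 + √22138) - 540 = -14773 + √22138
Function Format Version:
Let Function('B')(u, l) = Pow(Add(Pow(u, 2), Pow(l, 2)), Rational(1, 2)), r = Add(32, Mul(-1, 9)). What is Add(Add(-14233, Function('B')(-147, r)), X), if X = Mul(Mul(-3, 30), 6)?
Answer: Add(-14773, Pow(22138, Rational(1, 2))) ≈ -14624.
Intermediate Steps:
r = 23 (r = Add(32, -9) = 23)
X = -540 (X = Mul(-90, 6) = -540)
Function('B')(u, l) = Pow(Add(Pow(l, 2), Pow(u, 2)), Rational(1, 2))
Add(Add(-14233, Function('B')(-147, r)), X) = Add(Add(-14233, Pow(Add(Pow(23, 2), Pow(-147, 2)), Rational(1, 2))), -540) = Add(Add(-14233, Pow(Add(529, 21609), Rational(1, 2))), -540) = Add(Add(-14233, Pow(22138, Rational(1, 2))), -540) = Add(-14773, Pow(22138, Rational(1, 2)))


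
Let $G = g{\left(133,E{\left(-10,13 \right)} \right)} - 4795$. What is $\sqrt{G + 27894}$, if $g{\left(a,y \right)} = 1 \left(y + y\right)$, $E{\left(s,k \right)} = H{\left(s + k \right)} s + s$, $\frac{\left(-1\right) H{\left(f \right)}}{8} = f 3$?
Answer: $\sqrt{24519} \approx 156.59$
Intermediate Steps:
$H{\left(f \right)} = - 24 f$ ($H{\left(f \right)} = - 8 f 3 = - 8 \cdot 3 f = - 24 f$)
$E{\left(s,k \right)} = s + s \left(- 24 k - 24 s\right)$ ($E{\left(s,k \right)} = - 24 \left(s + k\right) s + s = - 24 \left(k + s\right) s + s = \left(- 24 k - 24 s\right) s + s = s \left(- 24 k - 24 s\right) + s = s + s \left(- 24 k - 24 s\right)$)
$g{\left(a,y \right)} = 2 y$ ($g{\left(a,y \right)} = 1 \cdot 2 y = 2 y$)
$G = -3375$ ($G = 2 \left(- 10 \left(1 - 312 - -240\right)\right) - 4795 = 2 \left(- 10 \left(1 - 312 + 240\right)\right) - 4795 = 2 \left(\left(-10\right) \left(-71\right)\right) - 4795 = 2 \cdot 710 - 4795 = 1420 - 4795 = -3375$)
$\sqrt{G + 27894} = \sqrt{-3375 + 27894} = \sqrt{24519}$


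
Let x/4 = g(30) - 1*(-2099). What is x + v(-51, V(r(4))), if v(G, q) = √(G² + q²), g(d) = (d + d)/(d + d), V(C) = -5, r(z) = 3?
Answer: 8400 + √2626 ≈ 8451.3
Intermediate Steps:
g(d) = 1 (g(d) = (2*d)/((2*d)) = (2*d)*(1/(2*d)) = 1)
x = 8400 (x = 4*(1 - 1*(-2099)) = 4*(1 + 2099) = 4*2100 = 8400)
x + v(-51, V(r(4))) = 8400 + √((-51)² + (-5)²) = 8400 + √(2601 + 25) = 8400 + √2626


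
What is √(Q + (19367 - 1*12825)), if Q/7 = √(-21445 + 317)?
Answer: √(6542 + 14*I*√5282) ≈ 81.125 + 6.2711*I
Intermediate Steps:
Q = 14*I*√5282 (Q = 7*√(-21445 + 317) = 7*√(-21128) = 7*(2*I*√5282) = 14*I*√5282 ≈ 1017.5*I)
√(Q + (19367 - 1*12825)) = √(14*I*√5282 + (19367 - 1*12825)) = √(14*I*√5282 + (19367 - 12825)) = √(14*I*√5282 + 6542) = √(6542 + 14*I*√5282)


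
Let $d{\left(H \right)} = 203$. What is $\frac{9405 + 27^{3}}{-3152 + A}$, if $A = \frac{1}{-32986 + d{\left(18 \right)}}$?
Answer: $- \frac{953591904}{103332017} \approx -9.2284$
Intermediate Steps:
$A = - \frac{1}{32783}$ ($A = \frac{1}{-32986 + 203} = \frac{1}{-32783} = - \frac{1}{32783} \approx -3.0504 \cdot 10^{-5}$)
$\frac{9405 + 27^{3}}{-3152 + A} = \frac{9405 + 27^{3}}{-3152 - \frac{1}{32783}} = \frac{9405 + 19683}{- \frac{103332017}{32783}} = 29088 \left(- \frac{32783}{103332017}\right) = - \frac{953591904}{103332017}$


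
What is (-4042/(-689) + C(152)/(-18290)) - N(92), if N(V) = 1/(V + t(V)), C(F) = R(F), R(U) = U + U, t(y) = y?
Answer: 6775821703/1159366520 ≈ 5.8444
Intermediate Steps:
R(U) = 2*U
C(F) = 2*F
N(V) = 1/(2*V) (N(V) = 1/(V + V) = 1/(2*V))
(-4042/(-689) + C(152)/(-18290)) - N(92) = (-4042/(-689) + (2*152)/(-18290)) - 1/(2*92) = (-4042*(-1/689) + 304*(-1/18290)) - 1/(2*92) = (4042/689 - 152/9145) - 1*1/184 = 36859362/6300905 - 1/184 = 6775821703/1159366520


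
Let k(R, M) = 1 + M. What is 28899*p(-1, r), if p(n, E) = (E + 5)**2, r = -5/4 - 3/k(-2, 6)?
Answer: 249947451/784 ≈ 3.1881e+5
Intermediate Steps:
r = -47/28 (r = -5/4 - 3/(1 + 6) = -5*1/4 - 3/7 = -5/4 - 3*1/7 = -5/4 - 3/7 = -47/28 ≈ -1.6786)
p(n, E) = (5 + E)**2
28899*p(-1, r) = 28899*(5 - 47/28)**2 = 28899*(93/28)**2 = 28899*(8649/784) = 249947451/784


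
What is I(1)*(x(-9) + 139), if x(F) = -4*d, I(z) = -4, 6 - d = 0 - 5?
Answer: -380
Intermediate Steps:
d = 11 (d = 6 - (0 - 5) = 6 - 1*(-5) = 6 + 5 = 11)
x(F) = -44 (x(F) = -4*11 = -44)
I(1)*(x(-9) + 139) = -4*(-44 + 139) = -4*95 = -380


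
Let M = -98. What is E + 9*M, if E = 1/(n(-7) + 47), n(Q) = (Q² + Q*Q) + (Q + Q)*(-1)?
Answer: -140237/159 ≈ -881.99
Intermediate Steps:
n(Q) = -2*Q + 2*Q² (n(Q) = (Q² + Q²) + (2*Q)*(-1) = 2*Q² - 2*Q = -2*Q + 2*Q²)
E = 1/159 (E = 1/(2*(-7)*(-1 - 7) + 47) = 1/(2*(-7)*(-8) + 47) = 1/(112 + 47) = 1/159 ≈ 0.0062893)
E + 9*M = 1/159 + 9*(-98) = 1/159 - 882 = -140237/159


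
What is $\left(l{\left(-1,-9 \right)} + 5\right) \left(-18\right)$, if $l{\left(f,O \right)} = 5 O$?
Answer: $720$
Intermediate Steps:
$\left(l{\left(-1,-9 \right)} + 5\right) \left(-18\right) = \left(5 \left(-9\right) + 5\right) \left(-18\right) = \left(-45 + 5\right) \left(-18\right) = \left(-40\right) \left(-18\right) = 720$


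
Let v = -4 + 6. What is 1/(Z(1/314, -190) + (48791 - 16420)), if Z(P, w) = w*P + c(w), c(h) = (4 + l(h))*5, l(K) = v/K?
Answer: 2983/96620391 ≈ 3.0873e-5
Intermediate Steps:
v = 2
l(K) = 2/K
c(h) = 20 + 10/h (c(h) = (4 + 2/h)*5 = 20 + 10/h)
Z(P, w) = 20 + 10/w + P*w (Z(P, w) = w*P + (20 + 10/w) = P*w + (20 + 10/w) = 20 + 10/w + P*w)
1/(Z(1/314, -190) + (48791 - 16420)) = 1/((20 + 10/(-190) - 190/314) + (48791 - 16420)) = 1/((20 + 10*(-1/190) + (1/314)*(-190)) + 32371) = 1/((20 - 1/19 - 95/157) + 32371) = 1/(57698/2983 + 32371) = 1/(96620391/2983) = 2983/96620391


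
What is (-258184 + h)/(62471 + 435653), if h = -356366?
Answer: -307275/249062 ≈ -1.2337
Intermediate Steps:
(-258184 + h)/(62471 + 435653) = (-258184 - 356366)/(62471 + 435653) = -614550/498124 = -614550*1/498124 = -307275/249062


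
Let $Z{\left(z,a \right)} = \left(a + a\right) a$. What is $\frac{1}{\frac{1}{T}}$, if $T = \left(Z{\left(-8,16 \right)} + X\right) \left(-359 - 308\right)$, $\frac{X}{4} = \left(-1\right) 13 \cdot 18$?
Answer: $282808$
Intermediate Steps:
$Z{\left(z,a \right)} = 2 a^{2}$ ($Z{\left(z,a \right)} = 2 a a = 2 a^{2}$)
$X = -936$ ($X = 4 \left(-1\right) 13 \cdot 18 = 4 \left(\left(-13\right) 18\right) = 4 \left(-234\right) = -936$)
$T = 282808$ ($T = \left(2 \cdot 16^{2} - 936\right) \left(-359 - 308\right) = \left(2 \cdot 256 - 936\right) \left(-667\right) = \left(512 - 936\right) \left(-667\right) = \left(-424\right) \left(-667\right) = 282808$)
$\frac{1}{\frac{1}{T}} = \frac{1}{\frac{1}{282808}} = 282808$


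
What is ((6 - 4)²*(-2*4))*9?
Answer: -288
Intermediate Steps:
((6 - 4)²*(-2*4))*9 = (2²*(-8))*9 = (4*(-8))*9 = -32*9 = -288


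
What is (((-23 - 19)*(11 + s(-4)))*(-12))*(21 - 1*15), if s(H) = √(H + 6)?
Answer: 33264 + 3024*√2 ≈ 37541.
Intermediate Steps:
s(H) = √(6 + H)
(((-23 - 19)*(11 + s(-4)))*(-12))*(21 - 1*15) = (((-23 - 19)*(11 + √(6 - 4)))*(-12))*(21 - 1*15) = (-42*(11 + √2)*(-12))*(21 - 15) = ((-462 - 42*√2)*(-12))*6 = (5544 + 504*√2)*6 = 33264 + 3024*√2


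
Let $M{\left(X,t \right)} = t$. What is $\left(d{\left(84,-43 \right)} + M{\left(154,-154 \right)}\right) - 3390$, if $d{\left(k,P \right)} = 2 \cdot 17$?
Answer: $-3510$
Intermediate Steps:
$d{\left(k,P \right)} = 34$
$\left(d{\left(84,-43 \right)} + M{\left(154,-154 \right)}\right) - 3390 = \left(34 - 154\right) - 3390 = -120 - 3390 = -3510$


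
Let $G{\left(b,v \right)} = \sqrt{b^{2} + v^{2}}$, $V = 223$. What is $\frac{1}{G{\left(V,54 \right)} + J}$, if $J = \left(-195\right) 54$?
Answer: $- \frac{2106}{22165651} - \frac{\sqrt{52645}}{110828255} \approx -9.7082 \cdot 10^{-5}$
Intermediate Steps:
$J = -10530$
$\frac{1}{G{\left(V,54 \right)} + J} = \frac{1}{\sqrt{223^{2} + 54^{2}} - 10530} = \frac{1}{\sqrt{49729 + 2916} - 10530} = \frac{1}{\sqrt{52645} - 10530} = \frac{1}{-10530 + \sqrt{52645}}$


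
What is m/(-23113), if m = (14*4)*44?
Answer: -2464/23113 ≈ -0.10661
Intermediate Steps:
m = 2464 (m = 56*44 = 2464)
m/(-23113) = 2464/(-23113) = 2464*(-1/23113) = -2464/23113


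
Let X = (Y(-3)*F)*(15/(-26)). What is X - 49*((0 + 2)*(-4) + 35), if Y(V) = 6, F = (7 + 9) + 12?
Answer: -18459/13 ≈ -1419.9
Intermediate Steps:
F = 28 (F = 16 + 12 = 28)
X = -1260/13 (X = (6*28)*(15/(-26)) = 168*(15*(-1/26)) = 168*(-15/26) = -1260/13 ≈ -96.923)
X - 49*((0 + 2)*(-4) + 35) = -1260/13 - 49*((0 + 2)*(-4) + 35) = -1260/13 - 49*(2*(-4) + 35) = -1260/13 - 49*(-8 + 35) = -1260/13 - 49*27 = -1260/13 - 1*1323 = -1260/13 - 1323 = -18459/13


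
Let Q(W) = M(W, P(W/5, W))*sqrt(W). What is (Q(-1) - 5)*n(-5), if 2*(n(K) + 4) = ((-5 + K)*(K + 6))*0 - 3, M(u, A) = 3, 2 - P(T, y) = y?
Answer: 55/2 - 33*I/2 ≈ 27.5 - 16.5*I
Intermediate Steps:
P(T, y) = 2 - y
n(K) = -11/2 (n(K) = -4 + (((-5 + K)*(K + 6))*0 - 3)/2 = -4 + (((-5 + K)*(6 + K))*0 - 3)/2 = -4 + (0 - 3)/2 = -4 + (1/2)*(-3) = -4 - 3/2 = -11/2)
Q(W) = 3*sqrt(W)
(Q(-1) - 5)*n(-5) = (3*sqrt(-1) - 5)*(-11/2) = (3*I - 5)*(-11/2) = (-5 + 3*I)*(-11/2) = 55/2 - 33*I/2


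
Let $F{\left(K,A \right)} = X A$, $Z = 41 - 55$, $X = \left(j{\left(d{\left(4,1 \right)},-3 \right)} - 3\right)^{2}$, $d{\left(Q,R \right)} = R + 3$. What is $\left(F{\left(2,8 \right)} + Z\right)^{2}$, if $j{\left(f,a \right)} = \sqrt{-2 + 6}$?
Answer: $36$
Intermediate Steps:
$d{\left(Q,R \right)} = 3 + R$
$j{\left(f,a \right)} = 2$ ($j{\left(f,a \right)} = \sqrt{4} = 2$)
$X = 1$ ($X = \left(2 - 3\right)^{2} = \left(-1\right)^{2} = 1$)
$Z = -14$
$F{\left(K,A \right)} = A$ ($F{\left(K,A \right)} = 1 A = A$)
$\left(F{\left(2,8 \right)} + Z\right)^{2} = \left(8 - 14\right)^{2} = \left(-6\right)^{2} = 36$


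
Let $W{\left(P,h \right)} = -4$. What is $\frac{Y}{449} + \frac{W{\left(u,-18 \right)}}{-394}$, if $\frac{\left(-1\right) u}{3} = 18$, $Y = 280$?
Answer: $\frac{56058}{88453} \approx 0.63376$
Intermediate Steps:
$u = -54$ ($u = \left(-3\right) 18 = -54$)
$\frac{Y}{449} + \frac{W{\left(u,-18 \right)}}{-394} = \frac{280}{449} - \frac{4}{-394} = 280 \cdot \frac{1}{449} - - \frac{2}{197} = \frac{280}{449} + \frac{2}{197} = \frac{56058}{88453}$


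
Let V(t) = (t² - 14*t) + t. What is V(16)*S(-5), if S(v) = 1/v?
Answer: -48/5 ≈ -9.6000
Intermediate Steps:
V(t) = t² - 13*t
V(16)*S(-5) = (16*(-13 + 16))/(-5) = (16*3)*(-⅕) = 48*(-⅕) = -48/5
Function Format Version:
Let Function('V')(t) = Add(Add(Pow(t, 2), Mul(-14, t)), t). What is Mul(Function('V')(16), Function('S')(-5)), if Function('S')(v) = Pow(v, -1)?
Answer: Rational(-48, 5) ≈ -9.6000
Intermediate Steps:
Function('V')(t) = Add(Pow(t, 2), Mul(-13, t))
Mul(Function('V')(16), Function('S')(-5)) = Mul(Mul(16, Add(-13, 16)), Pow(-5, -1)) = Mul(Mul(16, 3), Rational(-1, 5)) = Mul(48, Rational(-1, 5)) = Rational(-48, 5)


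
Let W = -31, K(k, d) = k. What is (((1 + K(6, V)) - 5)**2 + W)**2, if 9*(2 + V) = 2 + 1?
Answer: 729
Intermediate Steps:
V = -5/3 (V = -2 + (2 + 1)/9 = -2 + (1/9)*3 = -2 + 1/3 = -5/3 ≈ -1.6667)
(((1 + K(6, V)) - 5)**2 + W)**2 = (((1 + 6) - 5)**2 - 31)**2 = ((7 - 5)**2 - 31)**2 = (2**2 - 31)**2 = (4 - 31)**2 = (-27)**2 = 729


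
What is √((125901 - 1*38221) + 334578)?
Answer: √422258 ≈ 649.81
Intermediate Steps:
√((125901 - 1*38221) + 334578) = √((125901 - 38221) + 334578) = √(87680 + 334578) = √422258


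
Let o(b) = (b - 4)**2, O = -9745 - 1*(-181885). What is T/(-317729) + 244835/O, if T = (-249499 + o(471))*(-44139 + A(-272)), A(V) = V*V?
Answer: 32289448196543/10938774012 ≈ 2951.8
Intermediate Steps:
A(V) = V**2
O = 172140 (O = -9745 + 181885 = 172140)
o(b) = (-4 + b)**2
T = -937431450 (T = (-249499 + (-4 + 471)**2)*(-44139 + (-272)**2) = (-249499 + 467**2)*(-44139 + 73984) = (-249499 + 218089)*29845 = -31410*29845 = -937431450)
T/(-317729) + 244835/O = -937431450/(-317729) + 244835/172140 = -937431450*(-1/317729) + 244835*(1/172140) = 937431450/317729 + 48967/34428 = 32289448196543/10938774012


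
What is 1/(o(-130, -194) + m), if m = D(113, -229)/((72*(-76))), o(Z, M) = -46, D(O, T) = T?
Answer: -5472/251483 ≈ -0.021759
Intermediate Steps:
m = 229/5472 (m = -229/(72*(-76)) = -229/(-5472) = -229*(-1/5472) = 229/5472 ≈ 0.041849)
1/(o(-130, -194) + m) = 1/(-46 + 229/5472) = 1/(-251483/5472) = -5472/251483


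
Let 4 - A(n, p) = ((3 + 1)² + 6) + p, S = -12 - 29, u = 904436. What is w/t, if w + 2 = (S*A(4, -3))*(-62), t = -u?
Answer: 9533/226109 ≈ 0.042161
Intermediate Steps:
S = -41
t = -904436 (t = -1*904436 = -904436)
A(n, p) = -18 - p (A(n, p) = 4 - (((3 + 1)² + 6) + p) = 4 - ((4² + 6) + p) = 4 - ((16 + 6) + p) = 4 - (22 + p) = 4 + (-22 - p) = -18 - p)
w = -38132 (w = -2 - 41*(-18 - 1*(-3))*(-62) = -2 - 41*(-18 + 3)*(-62) = -2 - 41*(-15)*(-62) = -2 + 615*(-62) = -2 - 38130 = -38132)
w/t = -38132/(-904436) = -38132*(-1/904436) = 9533/226109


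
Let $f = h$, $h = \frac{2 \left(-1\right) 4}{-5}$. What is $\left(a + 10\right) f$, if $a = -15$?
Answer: $-8$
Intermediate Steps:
$h = \frac{8}{5}$ ($h = \left(-2\right) 4 \left(- \frac{1}{5}\right) = \left(-8\right) \left(- \frac{1}{5}\right) = \frac{8}{5} \approx 1.6$)
$f = \frac{8}{5} \approx 1.6$
$\left(a + 10\right) f = \left(-15 + 10\right) \frac{8}{5} = \left(-5\right) \frac{8}{5} = -8$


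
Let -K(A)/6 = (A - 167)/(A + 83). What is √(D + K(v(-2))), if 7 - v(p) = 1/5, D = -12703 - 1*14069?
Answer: I*√5395104078/449 ≈ 163.59*I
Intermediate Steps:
D = -26772 (D = -12703 - 14069 = -26772)
v(p) = 34/5 (v(p) = 7 - 1/5 = 7 - 1*⅕ = 7 - ⅕ = 34/5)
K(A) = -6*(-167 + A)/(83 + A) (K(A) = -6*(A - 167)/(A + 83) = -6*(-167 + A)/(83 + A))
√(D + K(v(-2))) = √(-26772 + 6*(167 - 1*34/5)/(83 + 34/5)) = √(-26772 + 6*(167 - 34/5)/(449/5)) = √(-26772 + 6*(5/449)*(801/5)) = √(-26772 + 4806/449) = √(-12015822/449) = I*√5395104078/449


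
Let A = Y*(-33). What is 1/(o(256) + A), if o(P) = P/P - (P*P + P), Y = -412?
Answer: -1/52195 ≈ -1.9159e-5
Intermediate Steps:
o(P) = 1 - P - P**2 (o(P) = 1 - (P**2 + P) = 1 - (P + P**2) = 1 + (-P - P**2) = 1 - P - P**2)
A = 13596 (A = -412*(-33) = 13596)
1/(o(256) + A) = 1/((1 - 1*256 - 1*256**2) + 13596) = 1/((1 - 256 - 1*65536) + 13596) = 1/((1 - 256 - 65536) + 13596) = 1/(-65791 + 13596) = 1/(-52195) = -1/52195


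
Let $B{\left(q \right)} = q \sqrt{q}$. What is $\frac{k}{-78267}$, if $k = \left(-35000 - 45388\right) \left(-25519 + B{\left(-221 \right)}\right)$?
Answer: $- \frac{97686732}{3727} - \frac{845988 i \sqrt{221}}{3727} \approx -26211.0 - 3374.4 i$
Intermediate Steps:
$B{\left(q \right)} = q^{\frac{3}{2}}$
$k = 2051421372 + 17765748 i \sqrt{221}$ ($k = \left(-35000 - 45388\right) \left(-25519 + \left(-221\right)^{\frac{3}{2}}\right) = - 80388 \left(-25519 - 221 i \sqrt{221}\right) = 2051421372 + 17765748 i \sqrt{221} \approx 2.0514 \cdot 10^{9} + 2.6411 \cdot 10^{8} i$)
$\frac{k}{-78267} = \frac{2051421372 + 17765748 i \sqrt{221}}{-78267} = \left(2051421372 + 17765748 i \sqrt{221}\right) \left(- \frac{1}{78267}\right) = - \frac{97686732}{3727} - \frac{845988 i \sqrt{221}}{3727}$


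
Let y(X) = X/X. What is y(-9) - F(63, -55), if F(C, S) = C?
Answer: -62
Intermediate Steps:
y(X) = 1
y(-9) - F(63, -55) = 1 - 1*63 = 1 - 63 = -62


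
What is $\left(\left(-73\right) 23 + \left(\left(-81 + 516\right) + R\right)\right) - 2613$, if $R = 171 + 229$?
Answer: $-3457$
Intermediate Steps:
$R = 400$
$\left(\left(-73\right) 23 + \left(\left(-81 + 516\right) + R\right)\right) - 2613 = \left(\left(-73\right) 23 + \left(\left(-81 + 516\right) + 400\right)\right) - 2613 = \left(-1679 + \left(435 + 400\right)\right) - 2613 = \left(-1679 + 835\right) - 2613 = -844 - 2613 = -3457$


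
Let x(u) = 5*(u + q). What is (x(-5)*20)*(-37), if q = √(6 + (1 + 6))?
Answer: 18500 - 3700*√13 ≈ 5159.5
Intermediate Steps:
q = √13 (q = √(6 + 7) = √13 ≈ 3.6056)
x(u) = 5*u + 5*√13 (x(u) = 5*(u + √13) = 5*u + 5*√13)
(x(-5)*20)*(-37) = ((5*(-5) + 5*√13)*20)*(-37) = ((-25 + 5*√13)*20)*(-37) = (-500 + 100*√13)*(-37) = 18500 - 3700*√13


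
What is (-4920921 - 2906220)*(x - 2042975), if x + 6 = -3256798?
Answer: 41482117501839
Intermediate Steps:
x = -3256804 (x = -6 - 3256798 = -3256804)
(-4920921 - 2906220)*(x - 2042975) = (-4920921 - 2906220)*(-3256804 - 2042975) = -7827141*(-5299779) = 41482117501839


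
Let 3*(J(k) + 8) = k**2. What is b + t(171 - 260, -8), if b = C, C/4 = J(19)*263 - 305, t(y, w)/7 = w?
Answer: 350696/3 ≈ 1.1690e+5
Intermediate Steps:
t(y, w) = 7*w
J(k) = -8 + k**2/3
C = 350864/3 (C = 4*((-8 + (1/3)*19**2)*263 - 305) = 4*((-8 + (1/3)*361)*263 - 305) = 4*((-8 + 361/3)*263 - 305) = 4*((337/3)*263 - 305) = 4*(88631/3 - 305) = 4*(87716/3) = 350864/3 ≈ 1.1695e+5)
b = 350864/3 ≈ 1.1695e+5
b + t(171 - 260, -8) = 350864/3 + 7*(-8) = 350864/3 - 56 = 350696/3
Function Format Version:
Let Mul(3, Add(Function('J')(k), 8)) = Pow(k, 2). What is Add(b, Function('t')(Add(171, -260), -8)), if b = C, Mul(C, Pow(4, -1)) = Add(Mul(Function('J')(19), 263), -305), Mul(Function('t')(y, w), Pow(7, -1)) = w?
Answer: Rational(350696, 3) ≈ 1.1690e+5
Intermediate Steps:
Function('t')(y, w) = Mul(7, w)
Function('J')(k) = Add(-8, Mul(Rational(1, 3), Pow(k, 2)))
C = Rational(350864, 3) (C = Mul(4, Add(Mul(Add(-8, Mul(Rational(1, 3), Pow(19, 2))), 263), -305)) = Mul(4, Add(Mul(Add(-8, Mul(Rational(1, 3), 361)), 263), -305)) = Mul(4, Add(Mul(Add(-8, Rational(361, 3)), 263), -305)) = Mul(4, Add(Mul(Rational(337, 3), 263), -305)) = Mul(4, Add(Rational(88631, 3), -305)) = Mul(4, Rational(87716, 3)) = Rational(350864, 3) ≈ 1.1695e+5)
b = Rational(350864, 3) ≈ 1.1695e+5
Add(b, Function('t')(Add(171, -260), -8)) = Add(Rational(350864, 3), Mul(7, -8)) = Add(Rational(350864, 3), -56) = Rational(350696, 3)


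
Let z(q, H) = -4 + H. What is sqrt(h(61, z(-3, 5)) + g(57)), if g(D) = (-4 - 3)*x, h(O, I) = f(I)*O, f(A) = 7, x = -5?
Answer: sqrt(462) ≈ 21.494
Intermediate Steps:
h(O, I) = 7*O
g(D) = 35 (g(D) = (-4 - 3)*(-5) = -7*(-5) = 35)
sqrt(h(61, z(-3, 5)) + g(57)) = sqrt(7*61 + 35) = sqrt(427 + 35) = sqrt(462)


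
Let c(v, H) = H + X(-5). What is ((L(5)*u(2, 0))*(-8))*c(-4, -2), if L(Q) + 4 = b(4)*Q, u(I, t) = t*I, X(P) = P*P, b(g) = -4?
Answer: 0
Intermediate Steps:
X(P) = P²
u(I, t) = I*t
c(v, H) = 25 + H (c(v, H) = H + (-5)² = H + 25 = 25 + H)
L(Q) = -4 - 4*Q
((L(5)*u(2, 0))*(-8))*c(-4, -2) = (((-4 - 4*5)*(2*0))*(-8))*(25 - 2) = (((-4 - 20)*0)*(-8))*23 = (-24*0*(-8))*23 = (0*(-8))*23 = 0*23 = 0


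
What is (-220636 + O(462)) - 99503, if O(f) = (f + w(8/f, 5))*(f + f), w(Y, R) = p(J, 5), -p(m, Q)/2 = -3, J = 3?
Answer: 112293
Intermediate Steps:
p(m, Q) = 6 (p(m, Q) = -2*(-3) = 6)
w(Y, R) = 6
O(f) = 2*f*(6 + f) (O(f) = (f + 6)*(f + f) = (6 + f)*(2*f) = 2*f*(6 + f))
(-220636 + O(462)) - 99503 = (-220636 + 2*462*(6 + 462)) - 99503 = (-220636 + 2*462*468) - 99503 = (-220636 + 432432) - 99503 = 211796 - 99503 = 112293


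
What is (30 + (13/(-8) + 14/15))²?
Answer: 12369289/14400 ≈ 858.98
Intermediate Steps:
(30 + (13/(-8) + 14/15))² = (30 + (13*(-⅛) + 14*(1/15)))² = (30 + (-13/8 + 14/15))² = (30 - 83/120)² = (3517/120)² = 12369289/14400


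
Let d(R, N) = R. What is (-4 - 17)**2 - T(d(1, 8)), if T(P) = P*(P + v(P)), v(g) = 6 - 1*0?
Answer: 434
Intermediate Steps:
v(g) = 6 (v(g) = 6 + 0 = 6)
T(P) = P*(6 + P) (T(P) = P*(P + 6) = P*(6 + P))
(-4 - 17)**2 - T(d(1, 8)) = (-4 - 17)**2 - (6 + 1) = (-21)**2 - 7 = 441 - 1*7 = 441 - 7 = 434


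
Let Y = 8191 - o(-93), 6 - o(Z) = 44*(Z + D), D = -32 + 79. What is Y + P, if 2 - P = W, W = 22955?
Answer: -16792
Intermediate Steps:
D = 47
o(Z) = -2062 - 44*Z (o(Z) = 6 - 44*(Z + 47) = 6 - 44*(47 + Z) = 6 - (2068 + 44*Z) = 6 + (-2068 - 44*Z) = -2062 - 44*Z)
P = -22953 (P = 2 - 1*22955 = 2 - 22955 = -22953)
Y = 6161 (Y = 8191 - (-2062 - 44*(-93)) = 8191 - (-2062 + 4092) = 8191 - 1*2030 = 8191 - 2030 = 6161)
Y + P = 6161 - 22953 = -16792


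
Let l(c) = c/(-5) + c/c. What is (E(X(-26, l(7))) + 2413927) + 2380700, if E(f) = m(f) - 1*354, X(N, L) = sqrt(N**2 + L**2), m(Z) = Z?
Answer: 4794273 + 2*sqrt(4226)/5 ≈ 4.7943e+6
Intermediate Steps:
l(c) = 1 - c/5 (l(c) = c*(-1/5) + 1 = -c/5 + 1 = 1 - c/5)
X(N, L) = sqrt(L**2 + N**2)
E(f) = -354 + f (E(f) = f - 1*354 = f - 354 = -354 + f)
(E(X(-26, l(7))) + 2413927) + 2380700 = ((-354 + sqrt((1 - 1/5*7)**2 + (-26)**2)) + 2413927) + 2380700 = ((-354 + sqrt((1 - 7/5)**2 + 676)) + 2413927) + 2380700 = ((-354 + sqrt((-2/5)**2 + 676)) + 2413927) + 2380700 = ((-354 + sqrt(4/25 + 676)) + 2413927) + 2380700 = ((-354 + sqrt(16904/25)) + 2413927) + 2380700 = ((-354 + 2*sqrt(4226)/5) + 2413927) + 2380700 = (2413573 + 2*sqrt(4226)/5) + 2380700 = 4794273 + 2*sqrt(4226)/5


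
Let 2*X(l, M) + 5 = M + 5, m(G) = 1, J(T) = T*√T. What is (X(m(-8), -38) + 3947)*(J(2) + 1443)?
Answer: 5668104 + 7856*√2 ≈ 5.6792e+6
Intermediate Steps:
J(T) = T^(3/2)
X(l, M) = M/2 (X(l, M) = -5/2 + (M + 5)/2 = -5/2 + (5 + M)/2 = -5/2 + (5/2 + M/2) = M/2)
(X(m(-8), -38) + 3947)*(J(2) + 1443) = ((½)*(-38) + 3947)*(2^(3/2) + 1443) = (-19 + 3947)*(2*√2 + 1443) = 3928*(1443 + 2*√2) = 5668104 + 7856*√2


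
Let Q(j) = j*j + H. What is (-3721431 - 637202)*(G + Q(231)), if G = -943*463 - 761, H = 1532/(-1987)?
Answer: 3325756470923695/1987 ≈ 1.6738e+12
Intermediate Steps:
H = -1532/1987 (H = 1532*(-1/1987) = -1532/1987 ≈ -0.77101)
Q(j) = -1532/1987 + j² (Q(j) = j*j - 1532/1987 = j² - 1532/1987 = -1532/1987 + j²)
G = -437370 (G = -436609 - 761 = -437370)
(-3721431 - 637202)*(G + Q(231)) = (-3721431 - 637202)*(-437370 + (-1532/1987 + 231²)) = -4358633*(-437370 + (-1532/1987 + 53361)) = -4358633*(-437370 + 106026775/1987) = -4358633*(-763027415/1987) = 3325756470923695/1987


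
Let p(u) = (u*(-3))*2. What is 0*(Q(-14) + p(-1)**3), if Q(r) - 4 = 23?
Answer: 0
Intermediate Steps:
Q(r) = 27 (Q(r) = 4 + 23 = 27)
p(u) = -6*u (p(u) = -3*u*2 = -6*u)
0*(Q(-14) + p(-1)**3) = 0*(27 + (-6*(-1))**3) = 0*(27 + 6**3) = 0*(27 + 216) = 0*243 = 0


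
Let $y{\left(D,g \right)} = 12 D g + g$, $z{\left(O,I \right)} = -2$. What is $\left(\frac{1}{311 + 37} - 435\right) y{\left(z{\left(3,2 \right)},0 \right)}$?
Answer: $0$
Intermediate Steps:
$y{\left(D,g \right)} = g + 12 D g$ ($y{\left(D,g \right)} = 12 D g + g = g + 12 D g$)
$\left(\frac{1}{311 + 37} - 435\right) y{\left(z{\left(3,2 \right)},0 \right)} = \left(\frac{1}{311 + 37} - 435\right) 0 \left(1 + 12 \left(-2\right)\right) = \left(\frac{1}{348} - 435\right) 0 \left(1 - 24\right) = \left(\frac{1}{348} - 435\right) 0 \left(-23\right) = \left(- \frac{151379}{348}\right) 0 = 0$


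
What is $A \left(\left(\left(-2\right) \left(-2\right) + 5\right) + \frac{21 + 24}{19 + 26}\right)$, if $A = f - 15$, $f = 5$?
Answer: $-100$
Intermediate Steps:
$A = -10$ ($A = 5 - 15 = -10$)
$A \left(\left(\left(-2\right) \left(-2\right) + 5\right) + \frac{21 + 24}{19 + 26}\right) = - 10 \left(\left(\left(-2\right) \left(-2\right) + 5\right) + \frac{21 + 24}{19 + 26}\right) = - 10 \left(\left(4 + 5\right) + \frac{45}{45}\right) = - 10 \left(9 + 45 \cdot \frac{1}{45}\right) = - 10 \left(9 + 1\right) = \left(-10\right) 10 = -100$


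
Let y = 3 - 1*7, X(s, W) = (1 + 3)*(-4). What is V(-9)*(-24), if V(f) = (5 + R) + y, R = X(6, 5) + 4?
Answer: 264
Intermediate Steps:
X(s, W) = -16 (X(s, W) = 4*(-4) = -16)
R = -12 (R = -16 + 4 = -12)
y = -4 (y = 3 - 7 = -4)
V(f) = -11 (V(f) = (5 - 12) - 4 = -7 - 4 = -11)
V(-9)*(-24) = -11*(-24) = 264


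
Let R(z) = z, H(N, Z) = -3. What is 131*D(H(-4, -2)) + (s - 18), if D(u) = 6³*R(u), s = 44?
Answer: -84862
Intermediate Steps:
D(u) = 216*u (D(u) = 6³*u = 216*u)
131*D(H(-4, -2)) + (s - 18) = 131*(216*(-3)) + (44 - 18) = 131*(-648) + 26 = -84888 + 26 = -84862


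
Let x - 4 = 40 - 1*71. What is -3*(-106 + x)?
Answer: 399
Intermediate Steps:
x = -27 (x = 4 + (40 - 1*71) = 4 + (40 - 71) = 4 - 31 = -27)
-3*(-106 + x) = -3*(-106 - 27) = -3*(-133) = 399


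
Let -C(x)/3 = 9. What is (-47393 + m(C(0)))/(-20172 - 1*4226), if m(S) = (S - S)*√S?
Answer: 47393/24398 ≈ 1.9425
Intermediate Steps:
C(x) = -27 (C(x) = -3*9 = -27)
m(S) = 0 (m(S) = 0*√S = 0)
(-47393 + m(C(0)))/(-20172 - 1*4226) = (-47393 + 0)/(-20172 - 1*4226) = -47393/(-20172 - 4226) = -47393/(-24398) = -47393*(-1/24398) = 47393/24398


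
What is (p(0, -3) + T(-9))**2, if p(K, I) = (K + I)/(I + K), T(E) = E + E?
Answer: 289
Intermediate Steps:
T(E) = 2*E
p(K, I) = 1 (p(K, I) = (I + K)/(I + K) = 1)
(p(0, -3) + T(-9))**2 = (1 + 2*(-9))**2 = (1 - 18)**2 = (-17)**2 = 289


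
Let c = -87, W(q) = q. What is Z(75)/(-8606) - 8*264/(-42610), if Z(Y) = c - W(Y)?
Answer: 6269673/91675415 ≈ 0.068390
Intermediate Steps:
Z(Y) = -87 - Y
Z(75)/(-8606) - 8*264/(-42610) = (-87 - 1*75)/(-8606) - 8*264/(-42610) = (-87 - 75)*(-1/8606) - 2112*(-1/42610) = -162*(-1/8606) + 1056/21305 = 81/4303 + 1056/21305 = 6269673/91675415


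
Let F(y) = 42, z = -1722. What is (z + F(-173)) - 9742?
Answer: -11422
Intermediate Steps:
(z + F(-173)) - 9742 = (-1722 + 42) - 9742 = -1680 - 9742 = -11422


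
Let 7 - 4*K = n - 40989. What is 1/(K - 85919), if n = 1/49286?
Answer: -197144/14917886481 ≈ -1.3215e-5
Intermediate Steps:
n = 1/49286 ≈ 2.0290e-5
K = 2020528855/197144 (K = 7/4 - (1/49286 - 40989)/4 = 7/4 - ¼*(-2020183853/49286) = 7/4 + 2020183853/197144 = 2020528855/197144 ≈ 10249.)
1/(K - 85919) = 1/(2020528855/197144 - 85919) = 1/(-14917886481/197144) = -197144/14917886481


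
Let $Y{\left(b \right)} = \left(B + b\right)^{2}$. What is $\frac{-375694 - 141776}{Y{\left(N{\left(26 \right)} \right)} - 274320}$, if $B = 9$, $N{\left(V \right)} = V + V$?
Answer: $\frac{517470}{270599} \approx 1.9123$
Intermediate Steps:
$N{\left(V \right)} = 2 V$
$Y{\left(b \right)} = \left(9 + b\right)^{2}$
$\frac{-375694 - 141776}{Y{\left(N{\left(26 \right)} \right)} - 274320} = \frac{-375694 - 141776}{\left(9 + 2 \cdot 26\right)^{2} - 274320} = - \frac{517470}{\left(9 + 52\right)^{2} - 274320} = - \frac{517470}{61^{2} - 274320} = - \frac{517470}{3721 - 274320} = - \frac{517470}{-270599} = \left(-517470\right) \left(- \frac{1}{270599}\right) = \frac{517470}{270599}$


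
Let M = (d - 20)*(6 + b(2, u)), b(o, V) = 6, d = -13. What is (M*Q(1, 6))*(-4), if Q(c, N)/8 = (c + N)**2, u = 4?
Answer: 620928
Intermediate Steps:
M = -396 (M = (-13 - 20)*(6 + 6) = -33*12 = -396)
Q(c, N) = 8*(N + c)**2 (Q(c, N) = 8*(c + N)**2 = 8*(N + c)**2)
(M*Q(1, 6))*(-4) = -3168*(6 + 1)**2*(-4) = -3168*7**2*(-4) = -3168*49*(-4) = -396*392*(-4) = -155232*(-4) = 620928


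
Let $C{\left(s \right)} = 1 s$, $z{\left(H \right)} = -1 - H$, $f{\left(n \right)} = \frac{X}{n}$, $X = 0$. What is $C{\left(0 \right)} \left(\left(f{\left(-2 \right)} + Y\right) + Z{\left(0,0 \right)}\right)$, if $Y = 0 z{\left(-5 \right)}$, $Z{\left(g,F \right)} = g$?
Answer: $0$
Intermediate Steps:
$f{\left(n \right)} = 0$ ($f{\left(n \right)} = \frac{0}{n} = 0$)
$Y = 0$ ($Y = 0 \left(-1 - -5\right) = 0 \left(-1 + 5\right) = 0 \cdot 4 = 0$)
$C{\left(s \right)} = s$
$C{\left(0 \right)} \left(\left(f{\left(-2 \right)} + Y\right) + Z{\left(0,0 \right)}\right) = 0 \left(\left(0 + 0\right) + 0\right) = 0 \left(0 + 0\right) = 0 \cdot 0 = 0$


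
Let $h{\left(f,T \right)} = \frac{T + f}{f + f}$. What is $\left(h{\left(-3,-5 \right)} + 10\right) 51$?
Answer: $578$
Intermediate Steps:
$h{\left(f,T \right)} = \frac{T + f}{2 f}$
$\left(h{\left(-3,-5 \right)} + 10\right) 51 = \left(\frac{-5 - 3}{2 \left(-3\right)} + 10\right) 51 = \left(\frac{1}{2} \left(- \frac{1}{3}\right) \left(-8\right) + 10\right) 51 = \left(\frac{4}{3} + 10\right) 51 = \frac{34}{3} \cdot 51 = 578$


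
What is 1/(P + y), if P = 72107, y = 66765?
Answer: 1/138872 ≈ 7.2009e-6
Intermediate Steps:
1/(P + y) = 1/(72107 + 66765) = 1/138872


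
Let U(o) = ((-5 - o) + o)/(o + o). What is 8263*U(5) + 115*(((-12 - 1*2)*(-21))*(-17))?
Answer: -1157803/2 ≈ -5.7890e+5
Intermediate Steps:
U(o) = -5/(2*o) (U(o) = -5*1/(2*o) = -5/(2*o))
8263*U(5) + 115*(((-12 - 1*2)*(-21))*(-17)) = 8263*(-5/2/5) + 115*(((-12 - 1*2)*(-21))*(-17)) = 8263*(-5/2*1/5) + 115*(((-12 - 2)*(-21))*(-17)) = 8263*(-1/2) + 115*(-14*(-21)*(-17)) = -8263/2 + 115*(294*(-17)) = -8263/2 + 115*(-4998) = -8263/2 - 574770 = -1157803/2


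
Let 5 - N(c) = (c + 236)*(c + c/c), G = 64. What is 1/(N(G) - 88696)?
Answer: -1/108191 ≈ -9.2429e-6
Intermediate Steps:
N(c) = 5 - (1 + c)*(236 + c) (N(c) = 5 - (c + 236)*(c + c/c) = 5 - (236 + c)*(c + 1) = 5 - (236 + c)*(1 + c) = 5 - (1 + c)*(236 + c))
1/(N(G) - 88696) = 1/((-231 - 1*64**2 - 237*64) - 88696) = 1/((-231 - 1*4096 - 15168) - 88696) = 1/((-231 - 4096 - 15168) - 88696) = 1/(-19495 - 88696) = 1/(-108191) = -1/108191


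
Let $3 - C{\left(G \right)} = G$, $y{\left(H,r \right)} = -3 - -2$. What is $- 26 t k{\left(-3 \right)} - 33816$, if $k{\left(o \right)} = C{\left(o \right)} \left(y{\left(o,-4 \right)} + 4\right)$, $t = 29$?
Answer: $-47388$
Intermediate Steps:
$y{\left(H,r \right)} = -1$ ($y{\left(H,r \right)} = -3 + 2 = -1$)
$C{\left(G \right)} = 3 - G$
$k{\left(o \right)} = 9 - 3 o$ ($k{\left(o \right)} = \left(3 - o\right) \left(-1 + 4\right) = \left(3 - o\right) 3 = 9 - 3 o$)
$- 26 t k{\left(-3 \right)} - 33816 = \left(-26\right) 29 \left(9 - -9\right) - 33816 = - 754 \left(9 + 9\right) - 33816 = \left(-754\right) 18 - 33816 = -13572 - 33816 = -47388$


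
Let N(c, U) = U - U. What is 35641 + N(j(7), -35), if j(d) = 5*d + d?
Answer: 35641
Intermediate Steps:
j(d) = 6*d
N(c, U) = 0
35641 + N(j(7), -35) = 35641 + 0 = 35641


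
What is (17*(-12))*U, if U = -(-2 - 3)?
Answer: -1020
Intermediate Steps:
U = 5 (U = -1*(-5) = 5)
(17*(-12))*U = (17*(-12))*5 = -204*5 = -1020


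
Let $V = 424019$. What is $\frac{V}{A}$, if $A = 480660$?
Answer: $\frac{424019}{480660} \approx 0.88216$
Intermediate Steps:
$\frac{V}{A} = \frac{424019}{480660}$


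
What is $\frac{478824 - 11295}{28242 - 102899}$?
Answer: $- \frac{467529}{74657} \approx -6.2624$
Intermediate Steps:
$\frac{478824 - 11295}{28242 - 102899} = \frac{467529}{-74657} = 467529 \left(- \frac{1}{74657}\right) = - \frac{467529}{74657}$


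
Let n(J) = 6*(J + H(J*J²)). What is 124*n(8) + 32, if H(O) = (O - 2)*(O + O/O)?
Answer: 194658704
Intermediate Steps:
H(O) = (1 + O)*(-2 + O) (H(O) = (-2 + O)*(O + 1) = (-2 + O)*(1 + O) = (1 + O)*(-2 + O))
n(J) = -12 - 6*J³ + 6*J + 6*J⁶ (n(J) = 6*(J + (-2 + (J*J²)² - J*J²)) = 6*(J + (-2 + (J³)² - J³)) = 6*(J + (-2 + J⁶ - J³)) = 6*(-2 + J + J⁶ - J³) = -12 - 6*J³ + 6*J + 6*J⁶)
124*n(8) + 32 = 124*(-12 - 6*8³ + 6*8 + 6*8⁶) + 32 = 124*(-12 - 6*512 + 48 + 6*262144) + 32 = 124*(-12 - 3072 + 48 + 1572864) + 32 = 124*1569828 + 32 = 194658672 + 32 = 194658704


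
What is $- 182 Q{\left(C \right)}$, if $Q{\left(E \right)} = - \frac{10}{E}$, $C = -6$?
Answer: $- \frac{910}{3} \approx -303.33$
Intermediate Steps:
$- 182 Q{\left(C \right)} = - 182 \left(- \frac{10}{-6}\right) = - 182 \left(\left(-10\right) \left(- \frac{1}{6}\right)\right) = \left(-182\right) \frac{5}{3} = - \frac{910}{3}$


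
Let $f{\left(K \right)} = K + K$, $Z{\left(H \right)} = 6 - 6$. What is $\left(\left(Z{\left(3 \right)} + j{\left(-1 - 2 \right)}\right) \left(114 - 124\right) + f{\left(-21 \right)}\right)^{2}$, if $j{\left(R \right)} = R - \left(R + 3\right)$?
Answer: $144$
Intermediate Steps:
$Z{\left(H \right)} = 0$ ($Z{\left(H \right)} = 6 - 6 = 0$)
$j{\left(R \right)} = -3$ ($j{\left(R \right)} = R - \left(3 + R\right) = -3$)
$f{\left(K \right)} = 2 K$
$\left(\left(Z{\left(3 \right)} + j{\left(-1 - 2 \right)}\right) \left(114 - 124\right) + f{\left(-21 \right)}\right)^{2} = \left(\left(0 - 3\right) \left(114 - 124\right) + 2 \left(-21\right)\right)^{2} = \left(\left(-3\right) \left(-10\right) - 42\right)^{2} = \left(30 - 42\right)^{2} = \left(-12\right)^{2} = 144$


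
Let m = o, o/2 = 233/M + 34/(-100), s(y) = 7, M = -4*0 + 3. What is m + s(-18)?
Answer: 12124/75 ≈ 161.65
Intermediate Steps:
M = 3 (M = 0 + 3 = 3)
o = 11599/75 (o = 2*(233/3 + 34/(-100)) = 2*(233*(⅓) + 34*(-1/100)) = 2*(233/3 - 17/50) = 2*(11599/150) = 11599/75 ≈ 154.65)
m = 11599/75 ≈ 154.65
m + s(-18) = 11599/75 + 7 = 12124/75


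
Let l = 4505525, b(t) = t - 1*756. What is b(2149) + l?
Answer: 4506918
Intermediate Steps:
b(t) = -756 + t (b(t) = t - 756 = -756 + t)
b(2149) + l = (-756 + 2149) + 4505525 = 1393 + 4505525 = 4506918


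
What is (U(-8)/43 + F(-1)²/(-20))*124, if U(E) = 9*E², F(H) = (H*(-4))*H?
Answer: 335792/215 ≈ 1561.8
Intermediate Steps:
F(H) = -4*H² (F(H) = (-4*H)*H = -4*H²)
(U(-8)/43 + F(-1)²/(-20))*124 = ((9*(-8)²)/43 + (-4*(-1)²)²/(-20))*124 = ((9*64)*(1/43) + (-4*1)²*(-1/20))*124 = (576*(1/43) + (-4)²*(-1/20))*124 = (576/43 + 16*(-1/20))*124 = (576/43 - ⅘)*124 = (2708/215)*124 = 335792/215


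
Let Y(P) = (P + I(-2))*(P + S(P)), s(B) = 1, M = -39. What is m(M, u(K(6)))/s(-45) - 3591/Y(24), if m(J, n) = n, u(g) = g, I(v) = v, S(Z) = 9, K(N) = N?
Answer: 255/242 ≈ 1.0537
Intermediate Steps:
Y(P) = (-2 + P)*(9 + P) (Y(P) = (P - 2)*(P + 9) = (-2 + P)*(9 + P))
m(M, u(K(6)))/s(-45) - 3591/Y(24) = 6/1 - 3591/(-18 + 24² + 7*24) = 6*1 - 3591/(-18 + 576 + 168) = 6 - 3591/726 = 6 - 3591*1/726 = 6 - 1197/242 = 255/242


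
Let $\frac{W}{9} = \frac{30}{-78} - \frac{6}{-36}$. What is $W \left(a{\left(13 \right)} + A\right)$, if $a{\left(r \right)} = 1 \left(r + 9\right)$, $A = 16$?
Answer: $- \frac{969}{13} \approx -74.538$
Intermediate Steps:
$W = - \frac{51}{26}$ ($W = 9 \left(\frac{30}{-78} - \frac{6}{-36}\right) = 9 \left(30 \left(- \frac{1}{78}\right) - - \frac{1}{6}\right) = 9 \left(- \frac{5}{13} + \frac{1}{6}\right) = 9 \left(- \frac{17}{78}\right) = - \frac{51}{26} \approx -1.9615$)
$a{\left(r \right)} = 9 + r$ ($a{\left(r \right)} = 1 \left(9 + r\right) = 9 + r$)
$W \left(a{\left(13 \right)} + A\right) = - \frac{51 \left(\left(9 + 13\right) + 16\right)}{26} = - \frac{51 \left(22 + 16\right)}{26} = \left(- \frac{51}{26}\right) 38 = - \frac{969}{13}$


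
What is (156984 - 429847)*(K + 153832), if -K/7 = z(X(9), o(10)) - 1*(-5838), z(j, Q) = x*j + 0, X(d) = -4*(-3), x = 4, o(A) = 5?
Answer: -30732559690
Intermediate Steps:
X(d) = 12
z(j, Q) = 4*j (z(j, Q) = 4*j + 0 = 4*j)
K = -41202 (K = -7*(4*12 - 1*(-5838)) = -7*(48 + 5838) = -7*5886 = -41202)
(156984 - 429847)*(K + 153832) = (156984 - 429847)*(-41202 + 153832) = -272863*112630 = -30732559690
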